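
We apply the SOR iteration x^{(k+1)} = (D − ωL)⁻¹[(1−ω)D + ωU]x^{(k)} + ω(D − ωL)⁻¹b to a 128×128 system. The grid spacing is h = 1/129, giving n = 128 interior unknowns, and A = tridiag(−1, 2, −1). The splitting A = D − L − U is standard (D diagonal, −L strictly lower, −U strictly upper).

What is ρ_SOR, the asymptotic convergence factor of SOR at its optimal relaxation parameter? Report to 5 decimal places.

n=128: λ(B_J) = 1 − λ(A)/2 = cos(kπ/129); k=1 gives ρ_J = 0.99970.
√(1−ρ_J²) simplifies to sin(π/129) = 0.024351.
Then 2/(1+√(1−ρ_J²)) = 2/(1+0.024351); ω* = 2/1.024351 = 1.95246.
ρ_SOR = ω* − 1 = 1.95246 − 1 = 0.95246.

ρ_SOR = 0.95246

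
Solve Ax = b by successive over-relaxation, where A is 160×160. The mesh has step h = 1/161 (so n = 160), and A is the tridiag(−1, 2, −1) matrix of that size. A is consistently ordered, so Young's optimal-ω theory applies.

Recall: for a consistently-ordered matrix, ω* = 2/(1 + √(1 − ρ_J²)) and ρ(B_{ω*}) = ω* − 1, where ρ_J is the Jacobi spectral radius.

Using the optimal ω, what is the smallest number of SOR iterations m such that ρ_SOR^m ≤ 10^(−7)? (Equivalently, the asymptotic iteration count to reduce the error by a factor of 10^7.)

m = 413

B_J for the 160×160 system has eigenvalues cos(kπ/161); ρ_J = cos(π/161) = 0.9998096.
√(1 − cos²(π/161)) = sin(π/161) ≈ 0.0195118.
ω* = 2/(1+0.0195118) = 1.9617232
At ω = 1.9617232 every |λ(B_ω)| = ω−1, so ρ_SOR = 0.9617232.
ρ_SOR^m ≤ 10^(−7) ⇔ m ≥ 7·ln10/(−ln 0.9617232) = 16.1181/0.0390286 = 412.982; m = ⌈412.982⌉ = 413.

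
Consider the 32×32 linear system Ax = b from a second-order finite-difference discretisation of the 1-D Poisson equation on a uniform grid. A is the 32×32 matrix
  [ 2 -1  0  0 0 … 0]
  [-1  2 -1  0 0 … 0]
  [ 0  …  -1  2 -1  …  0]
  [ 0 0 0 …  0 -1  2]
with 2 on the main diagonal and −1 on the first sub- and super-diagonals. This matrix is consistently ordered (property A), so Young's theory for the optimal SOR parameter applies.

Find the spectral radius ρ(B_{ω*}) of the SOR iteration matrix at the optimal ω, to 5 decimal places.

ρ_SOR = 0.82639

B_J for the 32×32 system has eigenvalues cos(kπ/33); ρ_J = cos(π/33) = 0.99547.
√(1−ρ_J²) simplifies to sin(π/33) = 0.095056.
Young: ω* = 2/(1+√(1−ρ_J²)) = 2/(1+0.095056) = 2/1.095056 = 1.82639.
[ρ_SOR] ω* − 1 = 0.82639.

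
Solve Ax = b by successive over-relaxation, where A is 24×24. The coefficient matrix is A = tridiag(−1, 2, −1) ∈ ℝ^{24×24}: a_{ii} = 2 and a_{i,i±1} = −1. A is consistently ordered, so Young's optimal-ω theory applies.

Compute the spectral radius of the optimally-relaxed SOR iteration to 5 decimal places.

½·tridiag(1,0,1) at n=24: λ_k = cos(kπ/25); max |λ| at k=1 ⇒ ρ_J = cos(π/25) ≈ 0.99211.
√(1−ρ_J²) = |sin(π/25)| = 0.125333
Young: ω* = 2/(1+√(1−ρ_J²)) = 2/(1+0.125333) = 2/1.125333 = 1.77725.
[ρ_SOR] ω* − 1 = 0.77725.

ρ_SOR = 0.77725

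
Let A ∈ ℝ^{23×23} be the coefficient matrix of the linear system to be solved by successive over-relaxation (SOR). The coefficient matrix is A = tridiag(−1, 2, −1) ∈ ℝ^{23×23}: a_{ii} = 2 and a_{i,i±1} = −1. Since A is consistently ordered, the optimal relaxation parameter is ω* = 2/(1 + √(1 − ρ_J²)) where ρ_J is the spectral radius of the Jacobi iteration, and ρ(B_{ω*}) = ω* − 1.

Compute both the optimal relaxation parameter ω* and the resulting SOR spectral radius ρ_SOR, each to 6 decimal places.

spectrum of D⁻¹(L+U) = {cos(kπ/24) : 1≤k≤23}; ρ_J = cos(π/24) = 0.991445.
√(1 − cos²(π/24)) = sin(π/24) ≈ 0.1305262.
ω* = 2/(1 + 0.1305262) = 2/1.1305262 = 1.769088.
Hence ρ(B_{ω*}) = 1.769088 − 1 = 0.769088.

ω* = 1.769088, ρ_SOR = 0.769088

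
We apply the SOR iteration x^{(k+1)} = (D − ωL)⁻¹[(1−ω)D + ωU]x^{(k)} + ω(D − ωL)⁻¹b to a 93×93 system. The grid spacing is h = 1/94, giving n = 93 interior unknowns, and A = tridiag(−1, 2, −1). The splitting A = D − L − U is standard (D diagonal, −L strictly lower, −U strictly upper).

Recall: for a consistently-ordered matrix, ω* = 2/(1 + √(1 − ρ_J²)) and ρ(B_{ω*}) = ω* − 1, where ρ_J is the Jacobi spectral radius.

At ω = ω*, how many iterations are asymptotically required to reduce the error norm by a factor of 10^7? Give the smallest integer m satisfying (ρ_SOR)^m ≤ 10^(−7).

With n=93, ρ(Jacobi) = cos(π/94) = 0.9994416.
1 − cos²(π/94) = sin²(π/94) ⇒ √(1−ρ_J²) = sin(π/94) = 0.0334150.
Then 2/(1+√(1−ρ_J²)) = 2/(1+0.0334150); ω* = 2/1.0334150 = 1.9353309.
Hence ρ(B_{ω*}) = 1.9353309 − 1 = 0.9353309.
7·ln10 = 16.1181; −ln(0.9353309) = 0.0668549; m = ⌈16.1181/0.0668549⌉ = ⌈241.091⌉ = 242.

m = 242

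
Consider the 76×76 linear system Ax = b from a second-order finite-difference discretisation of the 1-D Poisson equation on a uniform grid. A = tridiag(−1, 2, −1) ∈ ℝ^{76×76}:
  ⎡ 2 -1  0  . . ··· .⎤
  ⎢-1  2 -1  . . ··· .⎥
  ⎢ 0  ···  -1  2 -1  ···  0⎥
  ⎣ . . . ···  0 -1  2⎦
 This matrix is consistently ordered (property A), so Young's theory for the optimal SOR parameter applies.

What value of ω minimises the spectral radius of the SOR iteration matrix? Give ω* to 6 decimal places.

n=76: λ(B_J) = 1 − λ(A)/2 = cos(kπ/77); k=1 gives ρ_J = 0.999168.
√(1 − cos²(π/77)) = sin(π/77) ≈ 0.0407886.
Young: ω* = 2/(1+√(1−ρ_J²)) = 2/(1+0.0407886) = 2/1.0407886 = 1.921620.
[ρ_SOR] ω* − 1 = 0.921620.

ω* = 1.921620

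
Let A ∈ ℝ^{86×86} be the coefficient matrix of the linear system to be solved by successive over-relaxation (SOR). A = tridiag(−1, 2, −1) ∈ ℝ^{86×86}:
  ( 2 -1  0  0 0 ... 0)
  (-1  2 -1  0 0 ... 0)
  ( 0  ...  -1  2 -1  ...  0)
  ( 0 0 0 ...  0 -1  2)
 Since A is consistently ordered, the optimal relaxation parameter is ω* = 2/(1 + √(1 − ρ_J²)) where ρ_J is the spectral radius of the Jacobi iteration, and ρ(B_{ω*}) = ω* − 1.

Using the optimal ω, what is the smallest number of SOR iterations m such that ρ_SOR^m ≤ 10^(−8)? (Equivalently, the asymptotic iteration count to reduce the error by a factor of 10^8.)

B_J for the 86×86 system has eigenvalues cos(kπ/87); ρ_J = cos(π/87) = 0.9993481.
√(1−ρ_J²) = |sin(π/87)| = 0.0361024
ω* = 2/(1 + 0.0361024) = 2/1.0361024 = 1.9303111.
ρ_SOR = ω* − 1 = 1.9303111 − 1 = 0.9303111.
8·ln10 = 18.4207; −ln(0.9303111) = 0.0722362; m = ⌈18.4207/0.0722362⌉ = ⌈255.006⌉ = 256.

m = 256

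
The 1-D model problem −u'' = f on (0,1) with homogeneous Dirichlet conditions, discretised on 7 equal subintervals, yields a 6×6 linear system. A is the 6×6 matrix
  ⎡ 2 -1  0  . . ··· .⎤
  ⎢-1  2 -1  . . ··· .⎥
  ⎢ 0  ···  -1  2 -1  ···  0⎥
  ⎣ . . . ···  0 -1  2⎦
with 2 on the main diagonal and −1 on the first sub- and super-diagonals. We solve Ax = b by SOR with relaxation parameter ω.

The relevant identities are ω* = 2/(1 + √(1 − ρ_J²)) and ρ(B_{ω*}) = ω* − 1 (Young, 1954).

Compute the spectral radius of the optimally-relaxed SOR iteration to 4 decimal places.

ρ_J = max_k |cos(kπ/7)| = cos(π/7) = 0.9010
√(1−ρ_J²) = |sin(π/7)| = 0.43388
ω* = 2 / (1 + 0.43388) = 2 / 1.43388 ≈ 1.3948.
and ρ(B_{ω*}) = 1.3948 − 1 = 0.3948.

ρ_SOR = 0.3948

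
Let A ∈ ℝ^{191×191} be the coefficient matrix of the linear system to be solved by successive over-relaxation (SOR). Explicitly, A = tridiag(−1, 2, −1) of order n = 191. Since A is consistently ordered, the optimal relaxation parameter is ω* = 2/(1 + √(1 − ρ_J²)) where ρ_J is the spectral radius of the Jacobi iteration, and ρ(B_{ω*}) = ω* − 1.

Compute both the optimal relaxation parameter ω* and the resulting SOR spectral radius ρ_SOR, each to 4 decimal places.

½·tridiag(1,0,1) at n=191: λ_k = cos(kπ/192); max |λ| at k=1 ⇒ ρ_J = cos(π/192) ≈ 0.9999.
1 − cos²(π/192) = sin²(π/192) ⇒ √(1−ρ_J²) = sin(π/192) = 0.01636.
Young: ω* = 2/(1+√(1−ρ_J²)) = 2/(1+0.01636) = 2/1.01636 = 1.9678.
At ω = 1.9678 every |λ(B_ω)| = ω−1, so ρ_SOR = 0.9678.

ω* = 1.9678, ρ_SOR = 0.9678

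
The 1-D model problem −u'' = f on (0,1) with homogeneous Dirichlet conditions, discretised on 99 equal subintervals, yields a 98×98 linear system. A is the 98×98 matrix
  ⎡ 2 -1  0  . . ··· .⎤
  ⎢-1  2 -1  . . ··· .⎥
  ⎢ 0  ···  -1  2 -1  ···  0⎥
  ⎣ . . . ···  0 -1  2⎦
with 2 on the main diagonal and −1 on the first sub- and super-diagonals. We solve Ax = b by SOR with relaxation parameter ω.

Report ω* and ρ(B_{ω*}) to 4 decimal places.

ω* = 1.9385, ρ_SOR = 0.9385

n=98: λ(B_J) = 1 − λ(A)/2 = cos(kπ/99); k=1 gives ρ_J = 0.9995.
root = sin(π/99) = 0.03173  (since 1−cos² = sin²).
ω* = 2 / (1 + 0.03173) = 2 / 1.03173 ≈ 1.9385.
and ρ(B_{ω*}) = 1.9385 − 1 = 0.9385.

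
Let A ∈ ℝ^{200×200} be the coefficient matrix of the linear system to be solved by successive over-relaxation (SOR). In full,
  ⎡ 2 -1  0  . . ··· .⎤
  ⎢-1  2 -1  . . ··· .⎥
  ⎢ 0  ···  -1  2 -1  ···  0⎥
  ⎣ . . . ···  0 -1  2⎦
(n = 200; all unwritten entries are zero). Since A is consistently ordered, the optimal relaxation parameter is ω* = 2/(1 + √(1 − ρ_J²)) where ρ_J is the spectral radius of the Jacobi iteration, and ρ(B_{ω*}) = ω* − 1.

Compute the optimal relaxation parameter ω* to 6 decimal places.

With n=200, ρ(Jacobi) = cos(π/201) = 0.999878.
√(1−ρ_J²) simplifies to sin(π/201) = 0.0156292.
ω* = 2 / (1 + 0.0156292) = 2 / 1.0156292 ≈ 1.969223.
ρ_SOR = ω* − 1 ≈ 0.969223.

ω* = 1.969223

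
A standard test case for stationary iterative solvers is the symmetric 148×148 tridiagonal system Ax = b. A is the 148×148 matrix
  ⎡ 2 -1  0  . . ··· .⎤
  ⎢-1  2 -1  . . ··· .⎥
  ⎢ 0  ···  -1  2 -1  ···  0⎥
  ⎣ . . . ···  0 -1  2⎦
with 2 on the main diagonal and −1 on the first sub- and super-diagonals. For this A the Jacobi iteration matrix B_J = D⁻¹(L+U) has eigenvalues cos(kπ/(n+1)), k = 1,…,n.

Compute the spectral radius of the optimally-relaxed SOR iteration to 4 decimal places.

ρ_SOR = 0.9587

spectrum of D⁻¹(L+U) = {cos(kπ/149) : 1≤k≤148}; ρ_J = cos(π/149) = 0.9998.
√(1−ρ_J²) = |sin(π/149)| = 0.02108
Young: ω* = 2/(1+√(1−ρ_J²)) = 2/(1+0.02108) = 2/1.02108 = 1.9587.
Hence ρ(B_{ω*}) = 1.9587 − 1 = 0.9587.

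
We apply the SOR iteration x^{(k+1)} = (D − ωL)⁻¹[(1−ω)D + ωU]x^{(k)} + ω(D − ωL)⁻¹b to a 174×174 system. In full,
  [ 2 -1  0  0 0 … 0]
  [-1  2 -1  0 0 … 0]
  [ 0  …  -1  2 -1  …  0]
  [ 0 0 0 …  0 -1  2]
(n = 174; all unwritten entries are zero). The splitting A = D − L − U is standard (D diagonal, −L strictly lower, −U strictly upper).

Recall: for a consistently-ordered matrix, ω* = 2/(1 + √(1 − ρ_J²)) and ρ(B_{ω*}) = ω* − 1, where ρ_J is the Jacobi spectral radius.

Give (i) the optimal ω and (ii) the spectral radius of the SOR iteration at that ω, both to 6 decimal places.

spectrum of D⁻¹(L+U) = {cos(kπ/175) : 1≤k≤174}; ρ_J = cos(π/175) = 0.999839.
root = sin(π/175) = 0.0179510  (since 1−cos² = sin²).
Young: ω* = 2/(1+√(1−ρ_J²)) = 2/(1+0.0179510) = 2/1.0179510 = 1.964731.
Hence ρ(B_{ω*}) = 1.964731 − 1 = 0.964731.

ω* = 1.964731, ρ_SOR = 0.964731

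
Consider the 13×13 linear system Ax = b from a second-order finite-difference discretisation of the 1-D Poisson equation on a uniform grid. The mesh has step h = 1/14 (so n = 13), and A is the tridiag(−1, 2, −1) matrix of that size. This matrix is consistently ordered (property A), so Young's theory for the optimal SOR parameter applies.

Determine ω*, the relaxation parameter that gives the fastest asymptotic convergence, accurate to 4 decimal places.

ω* = 1.6360

With n=13, ρ(Jacobi) = cos(π/14) = 0.9749.
root = sin(π/14) = 0.22252  (since 1−cos² = sin²).
Young: ω* = 2/(1+√(1−ρ_J²)) = 2/(1+0.22252) = 2/1.22252 = 1.6360.
At ω = 1.6360 every |λ(B_ω)| = ω−1, so ρ_SOR = 0.6360.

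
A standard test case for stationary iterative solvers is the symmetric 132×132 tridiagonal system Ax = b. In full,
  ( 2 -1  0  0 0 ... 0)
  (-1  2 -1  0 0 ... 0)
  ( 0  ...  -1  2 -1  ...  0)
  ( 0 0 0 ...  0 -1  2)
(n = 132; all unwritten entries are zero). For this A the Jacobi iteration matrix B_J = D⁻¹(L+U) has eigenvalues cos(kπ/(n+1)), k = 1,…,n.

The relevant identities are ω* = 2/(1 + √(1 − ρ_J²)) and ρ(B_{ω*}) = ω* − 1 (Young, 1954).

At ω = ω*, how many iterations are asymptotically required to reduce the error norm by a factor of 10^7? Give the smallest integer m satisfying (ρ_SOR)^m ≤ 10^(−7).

[ρ_J] n=132: ρ(B_J) = cos(π/(n+1)) = cos(π/133) = 0.9997210.
√(1−ρ_J²) = |sin(π/133)| = 0.0236188
ω* = 2 / (1 + 0.0236188) = 2 / 1.0236188 ≈ 1.9538524.
ρ_SOR = ω* − 1 ≈ 0.9538524.
Need (0.9538524)^m ≤ 10^(−7): m ≥ 7·ln10/|ln 0.9538524| = 16.1181/0.0472463 = 341.151 ⇒ m = 342.

m = 342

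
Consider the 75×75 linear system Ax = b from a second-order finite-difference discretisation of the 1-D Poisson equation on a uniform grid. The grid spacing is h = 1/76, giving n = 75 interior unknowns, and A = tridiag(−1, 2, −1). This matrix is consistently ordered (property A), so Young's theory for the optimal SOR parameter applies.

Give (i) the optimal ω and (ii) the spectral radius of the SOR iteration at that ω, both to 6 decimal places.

spectrum of D⁻¹(L+U) = {cos(kπ/76) : 1≤k≤75}; ρ_J = cos(π/76) = 0.999146.
1 − cos²(π/76) = sin²(π/76) ⇒ √(1−ρ_J²) = sin(π/76) = 0.0413250.
ω* = 2 / (1 + 0.0413250) = 2 / 1.0413250 ≈ 1.920630.
[ρ_SOR] ω* − 1 = 0.920630.

ω* = 1.920630, ρ_SOR = 0.920630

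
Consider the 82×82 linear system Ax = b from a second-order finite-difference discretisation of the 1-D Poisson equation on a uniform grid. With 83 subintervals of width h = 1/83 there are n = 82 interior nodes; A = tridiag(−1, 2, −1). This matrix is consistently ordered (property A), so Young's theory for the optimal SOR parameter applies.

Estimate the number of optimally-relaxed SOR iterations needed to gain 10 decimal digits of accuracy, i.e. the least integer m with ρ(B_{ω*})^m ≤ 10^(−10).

m = 305

[ρ_J] n=82: ρ(B_J) = cos(π/(n+1)) = cos(π/83) = 0.9992838.
1 − cos²(π/83) = sin²(π/83) ⇒ √(1−ρ_J²) = sin(π/83) = 0.0378415.
So ω* = 2/1.0378415 = 1.9270765 (Young).
At ω = 1.9270765 every |λ(B_ω)| = ω−1, so ρ_SOR = 0.9270765.
(0.9270765)^m ≤ 10^{−10}  ⇒  m·ln(0.9270765) ≤ −10·ln10  ⇒  m ≥ 304.096  ⇒  m = 305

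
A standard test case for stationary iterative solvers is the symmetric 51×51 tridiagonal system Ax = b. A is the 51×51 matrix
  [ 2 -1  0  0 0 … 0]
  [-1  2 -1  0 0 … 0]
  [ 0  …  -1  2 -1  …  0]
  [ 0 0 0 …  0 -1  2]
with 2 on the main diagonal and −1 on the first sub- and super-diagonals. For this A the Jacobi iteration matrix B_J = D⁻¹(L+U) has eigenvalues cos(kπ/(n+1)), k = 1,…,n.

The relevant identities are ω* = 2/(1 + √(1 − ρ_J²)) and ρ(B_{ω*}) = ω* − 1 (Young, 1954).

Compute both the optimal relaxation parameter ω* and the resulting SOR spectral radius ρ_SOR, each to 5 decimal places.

ω* = 1.88612, ρ_SOR = 0.88612

With n=51, ρ(Jacobi) = cos(π/52) = 0.99818.
root = sin(π/52) = 0.060378  (since 1−cos² = sin²).
ω* = 2/(1+0.060378) = 1.88612
Hence ρ(B_{ω*}) = 1.88612 − 1 = 0.88612.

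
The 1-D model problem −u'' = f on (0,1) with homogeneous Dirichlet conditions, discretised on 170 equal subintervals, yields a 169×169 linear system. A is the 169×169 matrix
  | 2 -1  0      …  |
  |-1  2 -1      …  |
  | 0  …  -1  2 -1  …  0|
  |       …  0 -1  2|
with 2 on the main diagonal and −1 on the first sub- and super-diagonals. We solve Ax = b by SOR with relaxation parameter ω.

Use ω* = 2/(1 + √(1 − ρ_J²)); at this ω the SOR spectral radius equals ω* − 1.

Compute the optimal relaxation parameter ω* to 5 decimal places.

ω* = 1.96371

[ρ_J] n=169: ρ(B_J) = cos(π/(n+1)) = cos(π/170) = 0.99983.
√(1−ρ_J²) simplifies to sin(π/170) = 0.018479.
ω* = 2/(1+0.018479) = 1.96371
[ρ_SOR] ω* − 1 = 0.96371.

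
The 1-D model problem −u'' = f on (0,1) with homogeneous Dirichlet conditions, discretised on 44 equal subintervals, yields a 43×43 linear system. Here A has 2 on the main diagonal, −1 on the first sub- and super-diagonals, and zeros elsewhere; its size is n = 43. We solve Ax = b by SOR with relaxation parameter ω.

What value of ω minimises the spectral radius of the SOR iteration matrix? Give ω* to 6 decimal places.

ω* = 1.866822

½·tridiag(1,0,1) at n=43: λ_k = cos(kπ/44); max |λ| at k=1 ⇒ ρ_J = cos(π/44) ≈ 0.997452.
√(1 − cos²(π/44)) = sin(π/44) ≈ 0.0713392.
Then 2/(1+√(1−ρ_J²)) = 2/(1+0.0713392); ω* = 2/1.0713392 = 1.866822.
ρ_SOR = ω* − 1 ≈ 0.866822.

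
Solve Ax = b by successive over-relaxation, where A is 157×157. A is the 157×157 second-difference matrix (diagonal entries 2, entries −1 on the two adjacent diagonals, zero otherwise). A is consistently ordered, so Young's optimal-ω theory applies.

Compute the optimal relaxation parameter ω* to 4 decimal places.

½·tridiag(1,0,1) at n=157: λ_k = cos(kπ/158); max |λ| at k=1 ⇒ ρ_J = cos(π/158) ≈ 0.9998.
1 − cos²(π/158) = sin²(π/158) ⇒ √(1−ρ_J²) = sin(π/158) = 0.01988.
ω* = 2/(1+0.01988) = 1.9610
ρ_SOR = ω* − 1 ≈ 0.9610.

ω* = 1.9610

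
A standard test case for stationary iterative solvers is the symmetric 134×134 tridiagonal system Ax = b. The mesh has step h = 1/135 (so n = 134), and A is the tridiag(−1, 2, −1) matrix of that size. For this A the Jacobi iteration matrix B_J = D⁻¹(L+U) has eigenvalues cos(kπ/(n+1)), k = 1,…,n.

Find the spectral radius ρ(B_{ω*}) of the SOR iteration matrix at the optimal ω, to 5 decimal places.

ρ_SOR = 0.95452

B_J for the 134×134 system has eigenvalues cos(kπ/135); ρ_J = cos(π/135) = 0.99973.
√(1−ρ_J²) simplifies to sin(π/135) = 0.023269.
Young: ω* = 2/(1+√(1−ρ_J²)) = 2/(1+0.023269) = 2/1.023269 = 1.95452.
[ρ_SOR] ω* − 1 = 0.95452.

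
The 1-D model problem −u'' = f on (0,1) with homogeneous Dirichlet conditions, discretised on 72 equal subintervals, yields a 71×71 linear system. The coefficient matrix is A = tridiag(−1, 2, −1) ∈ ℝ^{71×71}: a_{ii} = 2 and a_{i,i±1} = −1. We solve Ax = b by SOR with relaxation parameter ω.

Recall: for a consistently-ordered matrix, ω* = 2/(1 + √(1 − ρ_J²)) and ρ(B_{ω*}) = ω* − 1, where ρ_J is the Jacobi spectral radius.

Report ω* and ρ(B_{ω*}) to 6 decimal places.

With n=71, ρ(Jacobi) = cos(π/72) = 0.999048.
√(1−ρ_J²) simplifies to sin(π/72) = 0.0436194.
[ω*] 2 ÷ (1 + 0.0436194) = 2 ÷ 1.0436194 = 1.916407.
ρ_SOR = ω* − 1 = 1.916407 − 1 = 0.916407.

ω* = 1.916407, ρ_SOR = 0.916407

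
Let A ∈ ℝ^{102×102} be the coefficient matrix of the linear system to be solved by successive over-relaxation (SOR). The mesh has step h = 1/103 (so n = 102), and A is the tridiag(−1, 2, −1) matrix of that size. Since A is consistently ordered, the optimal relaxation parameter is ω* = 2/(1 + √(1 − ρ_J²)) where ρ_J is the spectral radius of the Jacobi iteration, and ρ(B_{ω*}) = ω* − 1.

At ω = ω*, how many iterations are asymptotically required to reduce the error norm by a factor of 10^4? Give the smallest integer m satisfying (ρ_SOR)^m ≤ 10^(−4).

m = 151

With n=102, ρ(Jacobi) = cos(π/103) = 0.9995349.
root = sin(π/103) = 0.0304962  (since 1−cos² = sin²).
[ω*] 2 ÷ (1 + 0.0304962) = 2 ÷ 1.0304962 = 1.9408126.
ρ_SOR = ω* − 1 ≈ 0.9408126.
ρ_SOR^m ≤ 10^(−4) ⇔ m ≥ 4·ln10/(−ln 0.9408126) = 9.21034/0.0610113 = 150.961; m = ⌈150.961⌉ = 151.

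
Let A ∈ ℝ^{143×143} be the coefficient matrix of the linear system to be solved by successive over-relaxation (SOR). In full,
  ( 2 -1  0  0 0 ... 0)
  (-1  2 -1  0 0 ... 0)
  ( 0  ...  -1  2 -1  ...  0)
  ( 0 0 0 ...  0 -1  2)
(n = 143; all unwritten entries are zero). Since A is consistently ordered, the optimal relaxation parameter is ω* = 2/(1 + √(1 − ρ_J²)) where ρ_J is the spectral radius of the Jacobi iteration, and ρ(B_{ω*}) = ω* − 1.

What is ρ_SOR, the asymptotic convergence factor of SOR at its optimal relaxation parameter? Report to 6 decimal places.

[ρ_J] n=143: ρ(B_J) = cos(π/(n+1)) = cos(π/144) = 0.999762.
1 − cos²(π/144) = sin²(π/144) ⇒ √(1−ρ_J²) = sin(π/144) = 0.0218149.
[ω*] 2 ÷ (1 + 0.0218149) = 2 ÷ 1.0218149 = 1.957302.
ρ_SOR = ω* − 1 = 1.957302 − 1 = 0.957302.

ρ_SOR = 0.957302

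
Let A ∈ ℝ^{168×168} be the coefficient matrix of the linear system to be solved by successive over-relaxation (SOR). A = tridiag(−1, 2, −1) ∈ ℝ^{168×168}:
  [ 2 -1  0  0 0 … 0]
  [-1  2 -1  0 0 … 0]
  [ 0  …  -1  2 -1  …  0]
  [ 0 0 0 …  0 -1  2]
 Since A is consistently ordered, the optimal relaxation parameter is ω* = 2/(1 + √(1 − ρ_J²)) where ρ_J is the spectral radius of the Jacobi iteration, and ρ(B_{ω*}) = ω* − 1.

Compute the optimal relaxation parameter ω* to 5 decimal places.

n=168: λ(B_J) = 1 − λ(A)/2 = cos(kπ/169); k=1 gives ρ_J = 0.99983.
√(1−ρ_J²) = |sin(π/169)| = 0.018588
ω* = 2/(1 + 0.018588) = 2/1.018588 = 1.96350.
ρ(B_{ω*}) = ω*−1 = 0.96350

ω* = 1.96350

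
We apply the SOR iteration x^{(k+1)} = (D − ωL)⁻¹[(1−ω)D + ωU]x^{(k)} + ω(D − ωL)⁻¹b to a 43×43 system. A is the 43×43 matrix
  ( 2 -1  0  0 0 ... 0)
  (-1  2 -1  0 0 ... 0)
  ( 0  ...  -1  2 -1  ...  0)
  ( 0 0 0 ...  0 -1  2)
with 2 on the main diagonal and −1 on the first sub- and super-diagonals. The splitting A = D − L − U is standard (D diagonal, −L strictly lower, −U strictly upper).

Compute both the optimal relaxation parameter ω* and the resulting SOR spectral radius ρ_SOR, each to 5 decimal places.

spectrum of D⁻¹(L+U) = {cos(kπ/44) : 1≤k≤43}; ρ_J = cos(π/44) = 0.99745.
√(1−ρ_J²) = |sin(π/44)| = 0.071339
ω* = 2/(1+0.071339) = 1.86682
Hence ρ(B_{ω*}) = 1.86682 − 1 = 0.86682.

ω* = 1.86682, ρ_SOR = 0.86682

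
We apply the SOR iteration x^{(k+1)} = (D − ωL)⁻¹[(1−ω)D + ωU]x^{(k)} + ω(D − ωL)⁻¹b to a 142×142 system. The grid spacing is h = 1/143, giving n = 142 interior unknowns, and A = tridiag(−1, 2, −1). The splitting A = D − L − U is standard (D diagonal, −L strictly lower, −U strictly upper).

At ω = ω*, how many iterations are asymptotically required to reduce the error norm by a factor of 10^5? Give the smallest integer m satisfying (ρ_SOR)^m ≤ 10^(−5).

ρ_J = max_k |cos(kπ/143)| = cos(π/143) = 0.9997587
√(1−ρ_J²) simplifies to sin(π/143) = 0.0219674.
Young: ω* = 2/(1+√(1−ρ_J²)) = 2/(1+0.0219674) = 2/1.0219674 = 1.9570096.
ρ(B_{ω*}) = ω*−1 = 0.9570096
ρ_SOR^m ≤ 10^(−5) ⇔ m ≥ 5·ln10/(−ln 0.9570096) = 11.5129/0.0439419 = 262.003; m = ⌈262.003⌉ = 263.

m = 263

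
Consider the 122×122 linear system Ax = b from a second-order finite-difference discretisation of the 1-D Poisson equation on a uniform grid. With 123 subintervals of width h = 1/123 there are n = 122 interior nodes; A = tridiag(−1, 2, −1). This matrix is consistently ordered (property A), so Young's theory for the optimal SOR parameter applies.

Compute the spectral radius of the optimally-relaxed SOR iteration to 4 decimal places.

With n=122, ρ(Jacobi) = cos(π/123) = 0.9997.
1 − cos²(π/123) = sin²(π/123) ⇒ √(1−ρ_J²) = sin(π/123) = 0.02554.
ω* = 2 / (1 + 0.02554) = 2 / 1.02554 ≈ 1.9502.
Hence ρ(B_{ω*}) = 1.9502 − 1 = 0.9502.

ρ_SOR = 0.9502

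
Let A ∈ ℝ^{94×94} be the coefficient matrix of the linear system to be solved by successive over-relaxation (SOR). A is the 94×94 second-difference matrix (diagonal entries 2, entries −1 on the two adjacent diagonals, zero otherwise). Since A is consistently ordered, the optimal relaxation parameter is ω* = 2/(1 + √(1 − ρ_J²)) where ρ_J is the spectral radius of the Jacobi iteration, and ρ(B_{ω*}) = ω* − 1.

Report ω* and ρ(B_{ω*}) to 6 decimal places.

ω* = 1.935990, ρ_SOR = 0.935990

½·tridiag(1,0,1) at n=94: λ_k = cos(kπ/95); max |λ| at k=1 ⇒ ρ_J = cos(π/95) ≈ 0.999453.
√(1−ρ_J²) simplifies to sin(π/95) = 0.0330634.
Then 2/(1+√(1−ρ_J²)) = 2/(1+0.0330634); ω* = 2/1.0330634 = 1.935990.
Hence ρ(B_{ω*}) = 1.935990 − 1 = 0.935990.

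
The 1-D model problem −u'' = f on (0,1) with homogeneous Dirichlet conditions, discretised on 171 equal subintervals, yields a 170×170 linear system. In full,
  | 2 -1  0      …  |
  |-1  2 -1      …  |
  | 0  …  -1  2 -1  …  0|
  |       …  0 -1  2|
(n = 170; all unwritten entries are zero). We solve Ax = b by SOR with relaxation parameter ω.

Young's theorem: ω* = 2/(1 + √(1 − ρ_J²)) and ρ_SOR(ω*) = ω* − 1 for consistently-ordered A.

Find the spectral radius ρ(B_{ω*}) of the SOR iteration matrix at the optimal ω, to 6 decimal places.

ρ_SOR = 0.963921

ρ_J = max_k |cos(kπ/171)| = cos(π/171) = 0.999831
root = sin(π/171) = 0.0183709  (since 1−cos² = sin²).
ω* = 2/(1+0.0183709) = 1.963921
ρ_SOR = ω* − 1 ≈ 0.963921.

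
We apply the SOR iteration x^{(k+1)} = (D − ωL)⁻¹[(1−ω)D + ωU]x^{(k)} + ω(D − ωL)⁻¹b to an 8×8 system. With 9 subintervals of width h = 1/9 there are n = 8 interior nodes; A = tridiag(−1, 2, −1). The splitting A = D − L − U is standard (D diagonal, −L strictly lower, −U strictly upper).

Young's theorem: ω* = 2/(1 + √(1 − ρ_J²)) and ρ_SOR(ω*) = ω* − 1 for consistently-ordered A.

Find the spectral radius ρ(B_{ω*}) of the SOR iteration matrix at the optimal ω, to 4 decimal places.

ρ_SOR = 0.4903

spectrum of D⁻¹(L+U) = {cos(kπ/9) : 1≤k≤8}; ρ_J = cos(π/9) = 0.9397.
√(1 − cos²(π/9)) = sin(π/9) ≈ 0.34202.
ω* = 2/(1+0.34202) = 1.4903
Hence ρ(B_{ω*}) = 1.4903 − 1 = 0.4903.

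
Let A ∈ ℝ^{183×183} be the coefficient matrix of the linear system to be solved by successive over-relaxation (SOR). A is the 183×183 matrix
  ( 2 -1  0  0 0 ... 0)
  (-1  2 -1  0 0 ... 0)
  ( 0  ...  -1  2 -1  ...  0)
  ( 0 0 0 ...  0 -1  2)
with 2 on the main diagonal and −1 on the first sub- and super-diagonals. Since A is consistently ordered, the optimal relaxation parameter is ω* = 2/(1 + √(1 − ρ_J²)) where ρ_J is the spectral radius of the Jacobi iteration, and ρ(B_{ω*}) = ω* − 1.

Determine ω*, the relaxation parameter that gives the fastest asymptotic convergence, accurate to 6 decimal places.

spectrum of D⁻¹(L+U) = {cos(kπ/184) : 1≤k≤183}; ρ_J = cos(π/184) = 0.999854.
root = sin(π/184) = 0.0170730  (since 1−cos² = sin²).
ω* = 2/(1+0.0170730) = 1.966427
and ρ(B_{ω*}) = 1.966427 − 1 = 0.966427.

ω* = 1.966427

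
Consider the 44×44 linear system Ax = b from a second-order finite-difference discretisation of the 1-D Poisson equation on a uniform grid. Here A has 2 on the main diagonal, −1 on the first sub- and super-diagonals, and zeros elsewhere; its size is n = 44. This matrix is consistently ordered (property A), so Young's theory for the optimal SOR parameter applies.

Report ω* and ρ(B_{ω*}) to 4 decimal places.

spectrum of D⁻¹(L+U) = {cos(kπ/45) : 1≤k≤44}; ρ_J = cos(π/45) = 0.9976.
√(1 − cos²(π/45)) = sin(π/45) ≈ 0.06976.
ω* = 2 / (1 + 0.06976) = 2 / 1.06976 ≈ 1.8696.
ρ(B_{ω*}) = ω*−1 = 0.8696

ω* = 1.8696, ρ_SOR = 0.8696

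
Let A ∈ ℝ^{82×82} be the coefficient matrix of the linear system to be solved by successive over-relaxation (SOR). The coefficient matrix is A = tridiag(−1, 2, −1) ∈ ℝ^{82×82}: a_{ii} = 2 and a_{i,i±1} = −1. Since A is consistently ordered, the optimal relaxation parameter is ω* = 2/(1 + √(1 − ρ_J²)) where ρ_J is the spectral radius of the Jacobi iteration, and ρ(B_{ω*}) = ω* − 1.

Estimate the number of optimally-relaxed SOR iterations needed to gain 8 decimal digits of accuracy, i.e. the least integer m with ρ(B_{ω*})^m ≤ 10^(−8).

B_J for the 82×82 system has eigenvalues cos(kπ/83); ρ_J = cos(π/83) = 0.9992838.
√(1 − cos²(π/83)) = sin(π/83) ≈ 0.0378415.
Young: ω* = 2/(1+√(1−ρ_J²)) = 2/(1+0.0378415) = 2/1.0378415 = 1.9270765.
[ρ_SOR] ω* − 1 = 0.9270765.
(0.9270765)^m ≤ 10^{−8}  ⇒  m·ln(0.9270765) ≤ −8·ln10  ⇒  m ≥ 243.276  ⇒  m = 244

m = 244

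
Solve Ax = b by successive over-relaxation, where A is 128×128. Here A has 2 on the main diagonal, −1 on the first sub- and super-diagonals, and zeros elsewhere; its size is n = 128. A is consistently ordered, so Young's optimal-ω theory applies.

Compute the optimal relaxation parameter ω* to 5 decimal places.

n=128: λ(B_J) = 1 − λ(A)/2 = cos(kπ/129); k=1 gives ρ_J = 0.99970.
√(1−ρ_J²) simplifies to sin(π/129) = 0.024351.
[ω*] 2 ÷ (1 + 0.024351) = 2 ÷ 1.024351 = 1.95246.
ρ(B_{ω*}) = ω*−1 = 0.95246

ω* = 1.95246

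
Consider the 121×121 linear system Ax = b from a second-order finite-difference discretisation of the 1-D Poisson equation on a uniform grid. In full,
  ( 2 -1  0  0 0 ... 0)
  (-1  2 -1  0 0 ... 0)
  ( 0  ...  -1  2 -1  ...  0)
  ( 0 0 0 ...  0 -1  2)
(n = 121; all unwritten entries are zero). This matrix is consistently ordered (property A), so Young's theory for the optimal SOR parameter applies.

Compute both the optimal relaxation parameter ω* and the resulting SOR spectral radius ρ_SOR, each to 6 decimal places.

With n=121, ρ(Jacobi) = cos(π/122) = 0.999668.
1 − cos²(π/122) = sin²(π/122) ⇒ √(1−ρ_J²) = sin(π/122) = 0.0257479.
So ω* = 2/1.0257479 = 1.949797 (Young).
Hence ρ(B_{ω*}) = 1.949797 − 1 = 0.949797.

ω* = 1.949797, ρ_SOR = 0.949797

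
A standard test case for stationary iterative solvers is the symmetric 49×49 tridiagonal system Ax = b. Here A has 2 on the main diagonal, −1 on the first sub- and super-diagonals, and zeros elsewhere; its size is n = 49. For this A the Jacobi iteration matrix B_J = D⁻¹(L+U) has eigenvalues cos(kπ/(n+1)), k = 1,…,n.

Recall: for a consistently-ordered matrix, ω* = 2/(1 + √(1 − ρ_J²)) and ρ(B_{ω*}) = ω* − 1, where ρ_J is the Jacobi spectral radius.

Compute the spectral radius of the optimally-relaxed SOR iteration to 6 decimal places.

ρ_SOR = 0.881838

spectrum of D⁻¹(L+U) = {cos(kπ/50) : 1≤k≤49}; ρ_J = cos(π/50) = 0.998027.
root = sin(π/50) = 0.0627905  (since 1−cos² = sin²).
[ω*] 2 ÷ (1 + 0.0627905) = 2 ÷ 1.0627905 = 1.881838.
ρ_SOR = ω* − 1 = 1.881838 − 1 = 0.881838.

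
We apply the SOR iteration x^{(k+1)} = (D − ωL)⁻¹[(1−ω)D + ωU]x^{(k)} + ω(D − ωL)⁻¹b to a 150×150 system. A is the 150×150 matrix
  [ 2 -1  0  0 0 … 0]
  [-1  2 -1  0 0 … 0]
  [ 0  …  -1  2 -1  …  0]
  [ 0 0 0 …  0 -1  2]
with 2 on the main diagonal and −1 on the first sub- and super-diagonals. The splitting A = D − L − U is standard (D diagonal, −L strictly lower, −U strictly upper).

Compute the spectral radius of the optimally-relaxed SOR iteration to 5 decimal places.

ρ_SOR = 0.95924

½·tridiag(1,0,1) at n=150: λ_k = cos(kπ/151); max |λ| at k=1 ⇒ ρ_J = cos(π/151) ≈ 0.99978.
1 − cos²(π/151) = sin²(π/151) ⇒ √(1−ρ_J²) = sin(π/151) = 0.020804.
[ω*] 2 ÷ (1 + 0.020804) = 2 ÷ 1.020804 = 1.95924.
ρ_SOR = ω* − 1 ≈ 0.95924.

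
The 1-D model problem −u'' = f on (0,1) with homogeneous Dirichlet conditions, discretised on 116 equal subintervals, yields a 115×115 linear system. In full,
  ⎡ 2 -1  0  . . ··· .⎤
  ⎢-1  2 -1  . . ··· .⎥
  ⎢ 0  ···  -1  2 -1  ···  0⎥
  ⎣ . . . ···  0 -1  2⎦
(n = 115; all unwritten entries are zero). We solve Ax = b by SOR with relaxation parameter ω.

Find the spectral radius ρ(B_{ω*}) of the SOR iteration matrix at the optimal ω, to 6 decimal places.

ρ_SOR = 0.947269

n=115: λ(B_J) = 1 − λ(A)/2 = cos(kπ/116); k=1 gives ρ_J = 0.999633.
√(1−ρ_J²) simplifies to sin(π/116) = 0.0270794.
ω* = 2/(1+0.0270794) = 1.947269
ρ_SOR = ω* − 1 ≈ 0.947269.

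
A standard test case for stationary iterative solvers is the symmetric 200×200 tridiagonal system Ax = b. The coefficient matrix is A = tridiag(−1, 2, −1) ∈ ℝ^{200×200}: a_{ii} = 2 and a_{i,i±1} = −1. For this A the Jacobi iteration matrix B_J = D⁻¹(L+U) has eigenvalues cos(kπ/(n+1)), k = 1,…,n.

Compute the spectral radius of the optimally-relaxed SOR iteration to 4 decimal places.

ρ_SOR = 0.9692

B_J for the 200×200 system has eigenvalues cos(kπ/201); ρ_J = cos(π/201) = 0.9999.
√(1−ρ_J²) = |sin(π/201)| = 0.01563
So ω* = 2/1.01563 = 1.9692 (Young).
Hence ρ(B_{ω*}) = 1.9692 − 1 = 0.9692.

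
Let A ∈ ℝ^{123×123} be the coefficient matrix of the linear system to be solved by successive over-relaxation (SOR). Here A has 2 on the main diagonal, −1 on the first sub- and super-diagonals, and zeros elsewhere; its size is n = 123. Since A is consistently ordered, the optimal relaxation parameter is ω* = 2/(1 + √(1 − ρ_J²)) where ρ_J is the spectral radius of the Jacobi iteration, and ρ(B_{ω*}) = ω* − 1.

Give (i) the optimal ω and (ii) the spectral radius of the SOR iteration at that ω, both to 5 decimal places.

ω* = 1.95059, ρ_SOR = 0.95059

n=123: λ(B_J) = 1 − λ(A)/2 = cos(kπ/124); k=1 gives ρ_J = 0.99968.
√(1 − cos²(π/124)) = sin(π/124) ≈ 0.025333.
ω* = 2/(1 + 0.025333) = 2/1.025333 = 1.95059.
ρ_SOR = ω* − 1 = 1.95059 − 1 = 0.95059.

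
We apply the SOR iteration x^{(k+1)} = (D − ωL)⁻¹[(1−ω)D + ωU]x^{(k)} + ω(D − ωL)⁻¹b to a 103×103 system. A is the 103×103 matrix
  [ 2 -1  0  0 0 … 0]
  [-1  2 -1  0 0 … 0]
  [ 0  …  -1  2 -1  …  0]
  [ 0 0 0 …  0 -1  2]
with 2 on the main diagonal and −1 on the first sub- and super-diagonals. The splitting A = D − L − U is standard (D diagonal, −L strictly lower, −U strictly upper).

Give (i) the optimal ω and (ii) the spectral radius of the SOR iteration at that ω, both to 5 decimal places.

ω* = 1.94136, ρ_SOR = 0.94136

n=103: λ(B_J) = 1 − λ(A)/2 = cos(kπ/104); k=1 gives ρ_J = 0.99954.
√(1−ρ_J²) = |sin(π/104)| = 0.030203
[ω*] 2 ÷ (1 + 0.030203) = 2 ÷ 1.030203 = 1.94136.
and ρ(B_{ω*}) = 1.94136 − 1 = 0.94136.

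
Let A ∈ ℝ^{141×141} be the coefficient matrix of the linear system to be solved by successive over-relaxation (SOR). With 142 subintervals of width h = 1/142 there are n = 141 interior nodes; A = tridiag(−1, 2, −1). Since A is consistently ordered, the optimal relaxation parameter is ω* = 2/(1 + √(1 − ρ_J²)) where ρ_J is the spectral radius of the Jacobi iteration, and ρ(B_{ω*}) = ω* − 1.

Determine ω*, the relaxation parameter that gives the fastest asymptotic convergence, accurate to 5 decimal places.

ω* = 1.95671

B_J for the 141×141 system has eigenvalues cos(kπ/142); ρ_J = cos(π/142) = 0.99976.
root = sin(π/142) = 0.022122  (since 1−cos² = sin²).
Then 2/(1+√(1−ρ_J²)) = 2/(1+0.022122); ω* = 2/1.022122 = 1.95671.
[ρ_SOR] ω* − 1 = 0.95671.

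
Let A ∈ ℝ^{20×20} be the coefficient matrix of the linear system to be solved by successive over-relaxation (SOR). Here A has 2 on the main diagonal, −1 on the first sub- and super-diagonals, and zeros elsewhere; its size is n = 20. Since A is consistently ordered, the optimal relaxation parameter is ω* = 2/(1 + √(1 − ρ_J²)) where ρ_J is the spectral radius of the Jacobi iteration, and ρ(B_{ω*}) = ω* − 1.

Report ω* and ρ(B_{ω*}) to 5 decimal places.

B_J for the 20×20 system has eigenvalues cos(kπ/21); ρ_J = cos(π/21) = 0.98883.
1 − cos²(π/21) = sin²(π/21) ⇒ √(1−ρ_J²) = sin(π/21) = 0.149042.
So ω* = 2/1.149042 = 1.74058 (Young).
and ρ(B_{ω*}) = 1.74058 − 1 = 0.74058.

ω* = 1.74058, ρ_SOR = 0.74058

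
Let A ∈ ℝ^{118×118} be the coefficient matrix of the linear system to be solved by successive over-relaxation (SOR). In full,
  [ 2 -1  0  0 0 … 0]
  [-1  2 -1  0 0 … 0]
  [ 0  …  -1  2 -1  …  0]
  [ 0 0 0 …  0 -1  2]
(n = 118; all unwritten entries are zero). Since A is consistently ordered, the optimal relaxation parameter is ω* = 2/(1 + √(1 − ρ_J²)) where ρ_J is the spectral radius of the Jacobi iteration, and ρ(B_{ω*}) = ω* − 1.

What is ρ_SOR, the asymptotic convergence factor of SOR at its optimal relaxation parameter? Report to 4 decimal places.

ρ_SOR = 0.9486

[ρ_J] n=118: ρ(B_J) = cos(π/(n+1)) = cos(π/119) = 0.9997.
√(1−ρ_J²) simplifies to sin(π/119) = 0.02640.
Young: ω* = 2/(1+√(1−ρ_J²)) = 2/(1+0.02640) = 2/1.02640 = 1.9486.
ρ_SOR = ω* − 1 = 1.9486 − 1 = 0.9486.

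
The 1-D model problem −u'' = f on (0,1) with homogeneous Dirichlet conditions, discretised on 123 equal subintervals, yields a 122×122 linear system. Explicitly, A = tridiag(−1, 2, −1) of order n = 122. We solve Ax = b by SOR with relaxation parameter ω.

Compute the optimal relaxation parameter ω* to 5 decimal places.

ω* = 1.95019

[ρ_J] n=122: ρ(B_J) = cos(π/(n+1)) = cos(π/123) = 0.99967.
√(1−ρ_J²) simplifies to sin(π/123) = 0.025539.
Young: ω* = 2/(1+√(1−ρ_J²)) = 2/(1+0.025539) = 2/1.025539 = 1.95019.
ρ_SOR = ω* − 1 = 1.95019 − 1 = 0.95019.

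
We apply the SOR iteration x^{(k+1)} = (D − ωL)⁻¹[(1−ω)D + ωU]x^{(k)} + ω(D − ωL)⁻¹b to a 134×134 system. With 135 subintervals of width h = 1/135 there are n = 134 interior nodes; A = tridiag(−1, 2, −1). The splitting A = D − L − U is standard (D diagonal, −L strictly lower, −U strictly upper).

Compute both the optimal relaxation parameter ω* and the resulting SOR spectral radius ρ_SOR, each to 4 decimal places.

With n=134, ρ(Jacobi) = cos(π/135) = 0.9997.
1 − cos²(π/135) = sin²(π/135) ⇒ √(1−ρ_J²) = sin(π/135) = 0.02327.
[ω*] 2 ÷ (1 + 0.02327) = 2 ÷ 1.02327 = 1.9545.
ρ_SOR = ω* − 1 = 1.9545 − 1 = 0.9545.

ω* = 1.9545, ρ_SOR = 0.9545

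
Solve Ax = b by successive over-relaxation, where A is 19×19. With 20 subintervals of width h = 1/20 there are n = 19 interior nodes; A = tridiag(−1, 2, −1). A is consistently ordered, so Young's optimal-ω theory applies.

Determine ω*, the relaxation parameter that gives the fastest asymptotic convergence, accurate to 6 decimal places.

[ρ_J] n=19: ρ(B_J) = cos(π/(n+1)) = cos(π/20) = 0.987688.
√(1 − cos²(π/20)) = sin(π/20) ≈ 0.1564345.
ω* = 2 / (1 + 0.1564345) = 2 / 1.1564345 ≈ 1.729454.
Hence ρ(B_{ω*}) = 1.729454 − 1 = 0.729454.

ω* = 1.729454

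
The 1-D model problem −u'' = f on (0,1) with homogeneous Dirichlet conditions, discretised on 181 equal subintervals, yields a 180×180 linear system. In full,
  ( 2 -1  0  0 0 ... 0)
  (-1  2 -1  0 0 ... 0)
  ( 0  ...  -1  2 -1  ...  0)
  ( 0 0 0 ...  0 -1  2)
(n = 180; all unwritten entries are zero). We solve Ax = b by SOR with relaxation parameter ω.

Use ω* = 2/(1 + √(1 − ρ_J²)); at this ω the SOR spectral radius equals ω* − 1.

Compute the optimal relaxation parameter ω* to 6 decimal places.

ω* = 1.965880

spectrum of D⁻¹(L+U) = {cos(kπ/181) : 1≤k≤180}; ρ_J = cos(π/181) = 0.999849.
root = sin(π/181) = 0.0173560  (since 1−cos² = sin²).
ω* = 2/(1 + 0.0173560) = 2/1.0173560 = 1.965880.
ρ_SOR = ω* − 1 ≈ 0.965880.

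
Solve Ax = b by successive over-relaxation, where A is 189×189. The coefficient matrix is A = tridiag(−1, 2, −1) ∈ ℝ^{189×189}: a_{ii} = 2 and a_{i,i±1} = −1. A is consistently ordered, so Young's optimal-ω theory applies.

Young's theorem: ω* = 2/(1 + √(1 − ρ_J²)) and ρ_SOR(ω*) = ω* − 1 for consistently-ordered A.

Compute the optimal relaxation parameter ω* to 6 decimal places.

spectrum of D⁻¹(L+U) = {cos(kπ/190) : 1≤k≤189}; ρ_J = cos(π/190) = 0.999863.
√(1−ρ_J²) = |sin(π/190)| = 0.0165339
ω* = 2/(1+0.0165339) = 1.967470
ρ(B_{ω*}) = ω*−1 = 0.967470

ω* = 1.967470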